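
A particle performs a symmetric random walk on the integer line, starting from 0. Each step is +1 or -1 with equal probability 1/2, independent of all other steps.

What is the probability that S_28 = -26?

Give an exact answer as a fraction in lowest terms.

Answer: 7/67108864

Derivation:
To reach position -26 after 28 steps: need 1 step of +1 and 27 of -1.
Favorable paths: C(28,1) = 28
Total paths: 2^28 = 268435456
P = 28/268435456 = 7/67108864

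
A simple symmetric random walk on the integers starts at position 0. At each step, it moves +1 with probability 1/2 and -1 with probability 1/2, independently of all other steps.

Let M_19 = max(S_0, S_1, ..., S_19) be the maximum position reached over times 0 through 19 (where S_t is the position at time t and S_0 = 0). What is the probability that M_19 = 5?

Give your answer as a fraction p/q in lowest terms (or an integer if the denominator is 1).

Let M_19 = max(S_0,...,S_19). Use the reflection principle: for j ≥ 1, #{paths with M_19 ≥ j} = #{S_19 ≥ j} + #{S_19 ≥ j+1}.
By reflection, #{M_19 ≥ 5} = #{S_19 ≥ 5} + #{S_19 ≥ 6} = 94184 + 43796 = 137980.
#{M_19 ≥ 6} = #{S_19 ≥ 6} + #{S_19 ≥ 7} = 43796 + 43796 = 87592.
#{M_19 = 5} = 137980 - 87592 = 50388.
P(M_19 = 5) = 50388/524288 = 12597/131072

Answer: 12597/131072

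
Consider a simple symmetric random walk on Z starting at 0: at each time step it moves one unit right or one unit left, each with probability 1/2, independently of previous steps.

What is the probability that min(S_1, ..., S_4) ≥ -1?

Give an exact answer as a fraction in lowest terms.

Let f(t,s) = #length-t paths at position s with S_1..S_t all ≥ -1.
f(t,s) = f(t-1,s-1) + f(t-1,s+1) for s ≥ -1; f(t,s) = 0 for s < -1.
t=0: f(0,0)=1
t=1: f(1,-1)=1 f(1,1)=1
t=2: f(2,0)=2 f(2,2)=1
t=3: f(3,-1)=2 f(3,1)=3 f(3,3)=1
t=4: f(4,0)=5 f(4,2)=4 f(4,4)=1
Σ_s f(4,s) = 10
P = 10/16 = 5/8

Answer: 5/8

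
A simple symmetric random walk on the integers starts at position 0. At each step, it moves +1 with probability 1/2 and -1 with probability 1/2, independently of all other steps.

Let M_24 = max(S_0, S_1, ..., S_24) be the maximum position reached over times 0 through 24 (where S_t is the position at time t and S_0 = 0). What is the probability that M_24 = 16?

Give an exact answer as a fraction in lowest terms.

Let M_24 = max(S_0,...,S_24). Use the reflection principle: for j ≥ 1, #{paths with M_24 ≥ j} = #{S_24 ≥ j} + #{S_24 ≥ j+1}.
By reflection, #{M_24 ≥ 16} = #{S_24 ≥ 16} + #{S_24 ≥ 17} = 12951 + 2325 = 15276.
#{M_24 ≥ 17} = #{S_24 ≥ 17} + #{S_24 ≥ 18} = 2325 + 2325 = 4650.
#{M_24 = 16} = 15276 - 4650 = 10626.
P(M_24 = 16) = 10626/16777216 = 5313/8388608

Answer: 5313/8388608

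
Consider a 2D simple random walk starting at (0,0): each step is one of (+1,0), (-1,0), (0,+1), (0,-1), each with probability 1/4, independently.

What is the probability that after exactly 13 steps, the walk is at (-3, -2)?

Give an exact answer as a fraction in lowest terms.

Answer: 306735/16777216

Derivation:
Let h be the number of horizontal steps (so 13-h are vertical). To end at (-3,-2) need (h-3)/2 right-steps and ((13-h)-2)/2 up-steps.
Sum over h with 3 ≤ h ≤ 11, h ≡ 1 (mod 2), 13-h ≡ 0 (mod 2):
h=3: C(13,3)·C(3,0)·C(10,4) = 286·1·210 = 60060
h=5: C(13,5)·C(5,1)·C(8,3) = 1287·5·56 = 360360
h=7: C(13,7)·C(7,2)·C(6,2) = 1716·21·15 = 540540
h=9: C(13,9)·C(9,3)·C(4,1) = 715·84·4 = 240240
h=11: C(13,11)·C(11,4)·C(2,0) = 78·330·1 = 25740
Total favorable: 1226940
Total paths: 4^13 = 67108864
P = 1226940/67108864 = 306735/16777216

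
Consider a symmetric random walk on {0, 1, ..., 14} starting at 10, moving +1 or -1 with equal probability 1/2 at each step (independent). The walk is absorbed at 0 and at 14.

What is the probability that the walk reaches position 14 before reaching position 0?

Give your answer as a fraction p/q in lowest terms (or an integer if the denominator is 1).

Answer: 5/7

Derivation:
Symmetric walk (p = 1/2): the harmonic-function argument gives P(hit 14 before 0 | start at 10) = a/N.
P = 10/14 = 5/7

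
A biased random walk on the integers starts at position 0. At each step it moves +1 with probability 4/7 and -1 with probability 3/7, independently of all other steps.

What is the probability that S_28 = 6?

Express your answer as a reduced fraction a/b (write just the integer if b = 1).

Answer: 9336244220290683371520/65712362363534280139543

Derivation:
To reach position 6 after 28 steps: need 17 steps of +1 and 11 steps of -1.
Number of such sequences: C(28,17) = 21474180
Each has probability (4/7)^17 · (3/7)^11 = 3043362286338048/459986536544739960976801
P = 21474180 · 3043362286338048/459986536544739960976801 = 9336244220290683371520/65712362363534280139543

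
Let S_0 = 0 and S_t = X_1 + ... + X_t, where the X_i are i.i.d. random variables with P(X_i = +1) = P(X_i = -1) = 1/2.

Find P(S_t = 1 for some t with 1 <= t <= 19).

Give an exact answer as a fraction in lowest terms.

Answer: 215955/262144

Derivation:
Count via complement. Let g(t,s) = #length-t paths at position s with S_1..S_t all ≠ 1.
g(t,s) = g(t-1,s-1) + g(t-1,s+1) for s ≠ 1; g(t,1) = 0.
t=0: g(0,0)=1
t=1: g(1,-1)=1
t=2: g(2,-2)=1 g(2,0)=1
t=3: g(3,-3)=1 g(3,-1)=2
t=4: g(4,-4)=1 g(4,-2)=3 g(4,0)=2
t=5: g(5,-5)=1 g(5,-3)=4 g(5,-1)=5
t=6: g(6,-6)=1 g(6,-4)=5 g(6,-2)=9 g(6,0)=5
t=7: g(7,-7)=1 g(7,-5)=6 g(7,-3)=14 g(7,-1)=14
t=8: g(8,-8)=1 g(8,-6)=7 g(8,-4)=20 g(8,-2)=28 g(8,0)=14
t=9: g(9,-9)=1 g(9,-7)=8 g(9,-5)=27 g(9,-3)=48 g(9,-1)=42
t=10: g(10,-10)=1 g(10,-8)=9 g(10,-6)=35 g(10,-4)=75 g(10,-2)=90 g(10,0)=42
t=11: g(11,-11)=1 g(11,-9)=10 g(11,-7)=44 g(11,-5)=110 g(11,-3)=165 g(11,-1)=132
t=12: g(12,-12)=1 g(12,-10)=11 g(12,-8)=54 g(12,-6)=154 g(12,-4)=275 g(12,-2)=297 g(12,0)=132
t=13: g(13,-13)=1 g(13,-11)=12 g(13,-9)=65 g(13,-7)=208 g(13,-5)=429 g(13,-3)=572 g(13,-1)=429
t=14: g(14,-14)=1 g(14,-12)=13 g(14,-10)=77 g(14,-8)=273 g(14,-6)=637 g(14,-4)=1001 g(14,-2)=1001 g(14,0)=429
t=15: g(15,-15)=1 g(15,-13)=14 g(15,-11)=90 g(15,-9)=350 g(15,-7)=910 g(15,-5)=1638 g(15,-3)=2002 g(15,-1)=1430
t=16: g(16,-16)=1 g(16,-14)=15 g(16,-12)=104 g(16,-10)=440 g(16,-8)=1260 g(16,-6)=2548 g(16,-4)=3640 g(16,-2)=3432 g(16,0)=1430
t=17: g(17,-17)=1 g(17,-15)=16 g(17,-13)=119 g(17,-11)=544 g(17,-9)=1700 g(17,-7)=3808 g(17,-5)=6188 g(17,-3)=7072 g(17,-1)=4862
t=18: g(18,-18)=1 g(18,-16)=17 g(18,-14)=135 g(18,-12)=663 g(18,-10)=2244 g(18,-8)=5508 g(18,-6)=9996 g(18,-4)=13260 g(18,-2)=11934 g(18,0)=4862
t=19: g(19,-19)=1 g(19,-17)=18 g(19,-15)=152 g(19,-13)=798 g(19,-11)=2907 g(19,-9)=7752 g(19,-7)=15504 g(19,-5)=23256 g(19,-3)=25194 g(19,-1)=16796
Paths never hitting 1: Σ_s g(19,s) = 92378
Paths hitting 1: 2^19 - 92378 = 431910
P = 431910/524288 = 215955/262144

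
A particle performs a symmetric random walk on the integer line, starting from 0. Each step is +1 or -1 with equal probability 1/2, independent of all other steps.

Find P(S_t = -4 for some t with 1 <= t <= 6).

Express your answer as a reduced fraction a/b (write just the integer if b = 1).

Count via complement. Let g(t,s) = #length-t paths at position s with S_1..S_t all ≠ -4.
g(t,s) = g(t-1,s-1) + g(t-1,s+1) for s ≠ -4; g(t,-4) = 0.
t=0: g(0,0)=1
t=1: g(1,-1)=1 g(1,1)=1
t=2: g(2,-2)=1 g(2,0)=2 g(2,2)=1
t=3: g(3,-3)=1 g(3,-1)=3 g(3,1)=3 g(3,3)=1
t=4: g(4,-2)=4 g(4,0)=6 g(4,2)=4 g(4,4)=1
t=5: g(5,-3)=4 g(5,-1)=10 g(5,1)=10 g(5,3)=5 g(5,5)=1
t=6: g(6,-2)=14 g(6,0)=20 g(6,2)=15 g(6,4)=6 g(6,6)=1
Paths never hitting -4: Σ_s g(6,s) = 56
Paths hitting -4: 2^6 - 56 = 8
P = 8/64 = 1/8

Answer: 1/8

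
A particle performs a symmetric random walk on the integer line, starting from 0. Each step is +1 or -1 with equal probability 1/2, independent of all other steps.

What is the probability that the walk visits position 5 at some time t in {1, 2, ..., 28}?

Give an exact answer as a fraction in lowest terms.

Count via complement. Let g(t,s) = #length-t paths at position s with S_1..S_t all ≠ 5.
g(t,s) = g(t-1,s-1) + g(t-1,s+1) for s ≠ 5; g(t,5) = 0.
t=0: g(0,0)=1
t=1: g(1,-1)=1 g(1,1)=1
t=2: g(2,-2)=1 g(2,0)=2 g(2,2)=1
t=3: g(3,-3)=1 g(3,-1)=3 g(3,1)=3 g(3,3)=1
t=4: g(4,-4)=1 g(4,-2)=4 g(4,0)=6 g(4,2)=4 g(4,4)=1
t=5: g(5,-5)=1 g(5,-3)=5 g(5,-1)=10 g(5,1)=10 g(5,3)=5
t=6: g(6,-6)=1 g(6,-4)=6 g(6,-2)=15 g(6,0)=20 g(6,2)=15 g(6,4)=5
t=7: g(7,-7)=1 g(7,-5)=7 g(7,-3)=21 g(7,-1)=35 g(7,1)=35 g(7,3)=20
t=8: g(8,-8)=1 g(8,-6)=8 g(8,-4)=28 g(8,-2)=56 g(8,0)=70 g(8,2)=55 g(8,4)=20
t=9: g(9,-9)=1 g(9,-7)=9 g(9,-5)=36 g(9,-3)=84 g(9,-1)=126 g(9,1)=125 g(9,3)=75
t=10: g(10,-10)=1 g(10,-8)=10 g(10,-6)=45 g(10,-4)=120 g(10,-2)=210 g(10,0)=251 g(10,2)=200 g(10,4)=75
t=11: g(11,-11)=1 g(11,-9)=11 g(11,-7)=55 g(11,-5)=165 g(11,-3)=330 g(11,-1)=461 g(11,1)=451 g(11,3)=275
t=12: g(12,-12)=1 g(12,-10)=12 g(12,-8)=66 g(12,-6)=220 g(12,-4)=495 g(12,-2)=791 g(12,0)=912 g(12,2)=726 g(12,4)=275
t=13: g(13,-13)=1 g(13,-11)=13 g(13,-9)=78 g(13,-7)=286 g(13,-5)=715 g(13,-3)=1286 g(13,-1)=1703 g(13,1)=1638 g(13,3)=1001
t=14: g(14,-14)=1 g(14,-12)=14 g(14,-10)=91 g(14,-8)=364 g(14,-6)=1001 g(14,-4)=2001 g(14,-2)=2989 g(14,0)=3341 g(14,2)=2639 g(14,4)=1001
t=15: g(15,-15)=1 g(15,-13)=15 g(15,-11)=105 g(15,-9)=455 g(15,-7)=1365 g(15,-5)=3002 g(15,-3)=4990 g(15,-1)=6330 g(15,1)=5980 g(15,3)=3640
t=16: g(16,-16)=1 g(16,-14)=16 g(16,-12)=120 g(16,-10)=560 g(16,-8)=1820 g(16,-6)=4367 g(16,-4)=7992 g(16,-2)=11320 g(16,0)=12310 g(16,2)=9620 g(16,4)=3640
t=17: g(17,-17)=1 g(17,-15)=17 g(17,-13)=136 g(17,-11)=680 g(17,-9)=2380 g(17,-7)=6187 g(17,-5)=12359 g(17,-3)=19312 g(17,-1)=23630 g(17,1)=21930 g(17,3)=13260
t=18: g(18,-18)=1 g(18,-16)=18 g(18,-14)=153 g(18,-12)=816 g(18,-10)=3060 g(18,-8)=8567 g(18,-6)=18546 g(18,-4)=31671 g(18,-2)=42942 g(18,0)=45560 g(18,2)=35190 g(18,4)=13260
t=19: g(19,-19)=1 g(19,-17)=19 g(19,-15)=171 g(19,-13)=969 g(19,-11)=3876 g(19,-9)=11627 g(19,-7)=27113 g(19,-5)=50217 g(19,-3)=74613 g(19,-1)=88502 g(19,1)=80750 g(19,3)=48450
t=20: g(20,-20)=1 g(20,-18)=20 g(20,-16)=190 g(20,-14)=1140 g(20,-12)=4845 g(20,-10)=15503 g(20,-8)=38740 g(20,-6)=77330 g(20,-4)=124830 g(20,-2)=163115 g(20,0)=169252 g(20,2)=129200 g(20,4)=48450
t=21: g(21,-21)=1 g(21,-19)=21 g(21,-17)=210 g(21,-15)=1330 g(21,-13)=5985 g(21,-11)=20348 g(21,-9)=54243 g(21,-7)=116070 g(21,-5)=202160 g(21,-3)=287945 g(21,-1)=332367 g(21,1)=298452 g(21,3)=177650
t=22: g(22,-22)=1 g(22,-20)=22 g(22,-18)=231 g(22,-16)=1540 g(22,-14)=7315 g(22,-12)=26333 g(22,-10)=74591 g(22,-8)=170313 g(22,-6)=318230 g(22,-4)=490105 g(22,-2)=620312 g(22,0)=630819 g(22,2)=476102 g(22,4)=177650
t=23: g(23,-23)=1 g(23,-21)=23 g(23,-19)=253 g(23,-17)=1771 g(23,-15)=8855 g(23,-13)=33648 g(23,-11)=100924 g(23,-9)=244904 g(23,-7)=488543 g(23,-5)=808335 g(23,-3)=1110417 g(23,-1)=1251131 g(23,1)=1106921 g(23,3)=653752
t=24: g(24,-24)=1 g(24,-22)=24 g(24,-20)=276 g(24,-18)=2024 g(24,-16)=10626 g(24,-14)=42503 g(24,-12)=134572 g(24,-10)=345828 g(24,-8)=733447 g(24,-6)=1296878 g(24,-4)=1918752 g(24,-2)=2361548 g(24,0)=2358052 g(24,2)=1760673 g(24,4)=653752
t=25: g(25,-25)=1 g(25,-23)=25 g(25,-21)=300 g(25,-19)=2300 g(25,-17)=12650 g(25,-15)=53129 g(25,-13)=177075 g(25,-11)=480400 g(25,-9)=1079275 g(25,-7)=2030325 g(25,-5)=3215630 g(25,-3)=4280300 g(25,-1)=4719600 g(25,1)=4118725 g(25,3)=2414425
t=26: g(26,-26)=1 g(26,-24)=26 g(26,-22)=325 g(26,-20)=2600 g(26,-18)=14950 g(26,-16)=65779 g(26,-14)=230204 g(26,-12)=657475 g(26,-10)=1559675 g(26,-8)=3109600 g(26,-6)=5245955 g(26,-4)=7495930 g(26,-2)=8999900 g(26,0)=8838325 g(26,2)=6533150 g(26,4)=2414425
t=27: g(27,-27)=1 g(27,-25)=27 g(27,-23)=351 g(27,-21)=2925 g(27,-19)=17550 g(27,-17)=80729 g(27,-15)=295983 g(27,-13)=887679 g(27,-11)=2217150 g(27,-9)=4669275 g(27,-7)=8355555 g(27,-5)=12741885 g(27,-3)=16495830 g(27,-1)=17838225 g(27,1)=15371475 g(27,3)=8947575
t=28: g(28,-28)=1 g(28,-26)=28 g(28,-24)=378 g(28,-22)=3276 g(28,-20)=20475 g(28,-18)=98279 g(28,-16)=376712 g(28,-14)=1183662 g(28,-12)=3104829 g(28,-10)=6886425 g(28,-8)=13024830 g(28,-6)=21097440 g(28,-4)=29237715 g(28,-2)=34334055 g(28,0)=33209700 g(28,2)=24319050 g(28,4)=8947575
Paths never hitting 5: Σ_s g(28,s) = 175844430
Paths hitting 5: 2^28 - 175844430 = 92591026
P = 92591026/268435456 = 46295513/134217728

Answer: 46295513/134217728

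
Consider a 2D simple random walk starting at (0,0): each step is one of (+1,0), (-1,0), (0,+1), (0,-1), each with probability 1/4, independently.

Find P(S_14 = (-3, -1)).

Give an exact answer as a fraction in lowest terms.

Answer: 3006003/134217728

Derivation:
Let h be the number of horizontal steps (so 14-h are vertical). To end at (-3,-1) need (h-3)/2 right-steps and ((14-h)-1)/2 up-steps.
Sum over h with 3 ≤ h ≤ 13, h ≡ 1 (mod 2), 14-h ≡ 1 (mod 2):
h=3: C(14,3)·C(3,0)·C(11,5) = 364·1·462 = 168168
h=5: C(14,5)·C(5,1)·C(9,4) = 2002·5·126 = 1261260
h=7: C(14,7)·C(7,2)·C(7,3) = 3432·21·35 = 2522520
h=9: C(14,9)·C(9,3)·C(5,2) = 2002·84·10 = 1681680
h=11: C(14,11)·C(11,4)·C(3,1) = 364·330·3 = 360360
h=13: C(14,13)·C(13,5)·C(1,0) = 14·1287·1 = 18018
Total favorable: 6012006
Total paths: 4^14 = 268435456
P = 6012006/268435456 = 3006003/134217728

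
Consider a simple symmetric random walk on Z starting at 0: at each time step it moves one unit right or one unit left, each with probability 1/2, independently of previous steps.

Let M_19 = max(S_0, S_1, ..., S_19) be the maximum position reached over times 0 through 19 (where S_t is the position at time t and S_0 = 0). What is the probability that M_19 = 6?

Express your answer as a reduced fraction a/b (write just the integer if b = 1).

Answer: 6783/131072

Derivation:
Let M_19 = max(S_0,...,S_19). Use the reflection principle: for j ≥ 1, #{paths with M_19 ≥ j} = #{S_19 ≥ j} + #{S_19 ≥ j+1}.
By reflection, #{M_19 ≥ 6} = #{S_19 ≥ 6} + #{S_19 ≥ 7} = 43796 + 43796 = 87592.
#{M_19 ≥ 7} = #{S_19 ≥ 7} + #{S_19 ≥ 8} = 43796 + 16664 = 60460.
#{M_19 = 6} = 87592 - 60460 = 27132.
P(M_19 = 6) = 27132/524288 = 6783/131072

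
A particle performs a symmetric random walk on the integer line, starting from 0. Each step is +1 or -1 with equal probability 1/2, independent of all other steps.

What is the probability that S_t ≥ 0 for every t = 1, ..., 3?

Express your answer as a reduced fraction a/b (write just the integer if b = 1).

Answer: 3/8

Derivation:
Let f(t,s) = #length-t paths at position s with S_1..S_t all ≥ 0.
f(t,s) = f(t-1,s-1) + f(t-1,s+1) for s ≥ 0; f(t,s) = 0 for s < 0.
t=0: f(0,0)=1
t=1: f(1,1)=1
t=2: f(2,0)=1 f(2,2)=1
t=3: f(3,1)=2 f(3,3)=1
Σ_s f(3,s) = 3
P = 3/8 = 3/8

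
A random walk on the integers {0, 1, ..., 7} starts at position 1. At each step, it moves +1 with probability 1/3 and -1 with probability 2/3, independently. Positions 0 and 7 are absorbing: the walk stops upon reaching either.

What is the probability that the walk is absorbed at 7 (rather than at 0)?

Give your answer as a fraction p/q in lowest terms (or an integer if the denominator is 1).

Biased walk: p = 1/3, q = 2/3, r = q/p = 2
Gambler's ruin: P(hit 7 before 0 | start at 1) = (1 - r^a)/(1 - r^N)
r^1 = 2; r^7 = 128
P = (1 - 2) / (1 - 128) = -1 / -127 = 1/127

Answer: 1/127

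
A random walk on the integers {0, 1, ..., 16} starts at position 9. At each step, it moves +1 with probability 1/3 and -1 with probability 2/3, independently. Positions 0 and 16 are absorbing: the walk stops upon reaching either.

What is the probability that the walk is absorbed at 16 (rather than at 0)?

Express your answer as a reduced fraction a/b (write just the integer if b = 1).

Answer: 511/65535

Derivation:
Biased walk: p = 1/3, q = 2/3, r = q/p = 2
Gambler's ruin: P(hit 16 before 0 | start at 9) = (1 - r^a)/(1 - r^N)
r^9 = 512; r^16 = 65536
P = (1 - 512) / (1 - 65536) = -511 / -65535 = 511/65535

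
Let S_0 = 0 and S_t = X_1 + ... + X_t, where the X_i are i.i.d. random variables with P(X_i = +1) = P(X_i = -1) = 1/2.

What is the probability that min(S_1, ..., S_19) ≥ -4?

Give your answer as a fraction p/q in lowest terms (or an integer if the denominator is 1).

Let f(t,s) = #length-t paths at position s with S_1..S_t all ≥ -4.
f(t,s) = f(t-1,s-1) + f(t-1,s+1) for s ≥ -4; f(t,s) = 0 for s < -4.
t=0: f(0,0)=1
t=1: f(1,-1)=1 f(1,1)=1
t=2: f(2,-2)=1 f(2,0)=2 f(2,2)=1
t=3: f(3,-3)=1 f(3,-1)=3 f(3,1)=3 f(3,3)=1
t=4: f(4,-4)=1 f(4,-2)=4 f(4,0)=6 f(4,2)=4 f(4,4)=1
t=5: f(5,-3)=5 f(5,-1)=10 f(5,1)=10 f(5,3)=5 f(5,5)=1
t=6: f(6,-4)=5 f(6,-2)=15 f(6,0)=20 f(6,2)=15 f(6,4)=6 f(6,6)=1
t=7: f(7,-3)=20 f(7,-1)=35 f(7,1)=35 f(7,3)=21 f(7,5)=7 f(7,7)=1
t=8: f(8,-4)=20 f(8,-2)=55 f(8,0)=70 f(8,2)=56 f(8,4)=28 f(8,6)=8 f(8,8)=1
t=9: f(9,-3)=75 f(9,-1)=125 f(9,1)=126 f(9,3)=84 f(9,5)=36 f(9,7)=9 f(9,9)=1
t=10: f(10,-4)=75 f(10,-2)=200 f(10,0)=251 f(10,2)=210 f(10,4)=120 f(10,6)=45 f(10,8)=10 f(10,10)=1
t=11: f(11,-3)=275 f(11,-1)=451 f(11,1)=461 f(11,3)=330 f(11,5)=165 f(11,7)=55 f(11,9)=11 f(11,11)=1
t=12: f(12,-4)=275 f(12,-2)=726 f(12,0)=912 f(12,2)=791 f(12,4)=495 f(12,6)=220 f(12,8)=66 f(12,10)=12 f(12,12)=1
t=13: f(13,-3)=1001 f(13,-1)=1638 f(13,1)=1703 f(13,3)=1286 f(13,5)=715 f(13,7)=286 f(13,9)=78 f(13,11)=13 f(13,13)=1
t=14: f(14,-4)=1001 f(14,-2)=2639 f(14,0)=3341 f(14,2)=2989 f(14,4)=2001 f(14,6)=1001 f(14,8)=364 f(14,10)=91 f(14,12)=14 f(14,14)=1
t=15: f(15,-3)=3640 f(15,-1)=5980 f(15,1)=6330 f(15,3)=4990 f(15,5)=3002 f(15,7)=1365 f(15,9)=455 f(15,11)=105 f(15,13)=15 f(15,15)=1
t=16: f(16,-4)=3640 f(16,-2)=9620 f(16,0)=12310 f(16,2)=11320 f(16,4)=7992 f(16,6)=4367 f(16,8)=1820 f(16,10)=560 f(16,12)=120 f(16,14)=16 f(16,16)=1
t=17: f(17,-3)=13260 f(17,-1)=21930 f(17,1)=23630 f(17,3)=19312 f(17,5)=12359 f(17,7)=6187 f(17,9)=2380 f(17,11)=680 f(17,13)=136 f(17,15)=17 f(17,17)=1
t=18: f(18,-4)=13260 f(18,-2)=35190 f(18,0)=45560 f(18,2)=42942 f(18,4)=31671 f(18,6)=18546 f(18,8)=8567 f(18,10)=3060 f(18,12)=816 f(18,14)=153 f(18,16)=18 f(18,18)=1
t=19: f(19,-3)=48450 f(19,-1)=80750 f(19,1)=88502 f(19,3)=74613 f(19,5)=50217 f(19,7)=27113 f(19,9)=11627 f(19,11)=3876 f(19,13)=969 f(19,15)=171 f(19,17)=19 f(19,19)=1
Σ_s f(19,s) = 386308
P = 386308/524288 = 96577/131072

Answer: 96577/131072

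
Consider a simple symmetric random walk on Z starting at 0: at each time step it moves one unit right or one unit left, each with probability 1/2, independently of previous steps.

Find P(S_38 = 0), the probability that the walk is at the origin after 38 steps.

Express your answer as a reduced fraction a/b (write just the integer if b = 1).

To return to 0 after 38 steps: need exactly 19 steps of +1 and 19 of -1.
Favorable paths: C(38,19) = 35345263800
Total paths: 2^38 = 274877906944
P = 35345263800/274877906944 = 4418157975/34359738368

Answer: 4418157975/34359738368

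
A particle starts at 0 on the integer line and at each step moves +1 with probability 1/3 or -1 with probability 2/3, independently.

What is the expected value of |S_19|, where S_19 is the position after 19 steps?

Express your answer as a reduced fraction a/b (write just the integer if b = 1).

S_19 takes values m ≡ 1 (mod 2) with |m| ≤ 19; P(S_19=m) = C(19,(19+m)/2) · (1/3)^((19+m)/2) · (2/3)^((19-m)/2).
Distribution: P(S=-19)=524288/1162261467, P(S=-17)=4980736/1162261467, P(S=-15)=2490368/129140163, P(S=-13)=21168128/387420489, P(S=-11)=42336256/387420489, P(S=-9)=21168128/129140163, P(S=-7)=74088448/387420489, P(S=-5)=68796416/387420489, P(S=-3)=17199104/129140163, P(S=-1)=94595072/1162261467, P(S=1)=47297536/1162261467, P(S=3)=2149888/129140163, P(S=5)=2149888/387420489, P(S=7)=578816/387420489, P(S=9)=41344/129140163, P(S=11)=20672/387420489, P(S=13)=2584/387420489, P(S=15)=76/129140163, P(S=17)=38/1162261467, P(S=19)=1/1162261467
E[|S_19|] = Σ_m |m|·P(S_19=m) = 2556256903/387420489

Answer: 2556256903/387420489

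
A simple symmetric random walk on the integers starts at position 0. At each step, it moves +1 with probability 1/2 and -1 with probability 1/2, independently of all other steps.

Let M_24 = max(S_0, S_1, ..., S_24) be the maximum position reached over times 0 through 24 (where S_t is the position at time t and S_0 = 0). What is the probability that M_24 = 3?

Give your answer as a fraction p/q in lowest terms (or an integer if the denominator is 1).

Let M_24 = max(S_0,...,S_24). Use the reflection principle: for j ≥ 1, #{paths with M_24 ≥ j} = #{S_24 ≥ j} + #{S_24 ≥ j+1}.
By reflection, #{M_24 ≥ 3} = #{S_24 ≥ 3} + #{S_24 ≥ 4} = 4540386 + 4540386 = 9080772.
#{M_24 ≥ 4} = #{S_24 ≥ 4} + #{S_24 ≥ 5} = 4540386 + 2579130 = 7119516.
#{M_24 = 3} = 9080772 - 7119516 = 1961256.
P(M_24 = 3) = 1961256/16777216 = 245157/2097152

Answer: 245157/2097152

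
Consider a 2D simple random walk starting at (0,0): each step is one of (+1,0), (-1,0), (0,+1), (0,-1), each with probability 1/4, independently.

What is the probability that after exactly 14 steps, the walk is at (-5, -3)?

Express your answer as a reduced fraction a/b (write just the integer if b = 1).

Answer: 273273/67108864

Derivation:
Let h be the number of horizontal steps (so 14-h are vertical). To end at (-5,-3) need (h-5)/2 right-steps and ((14-h)-3)/2 up-steps.
Sum over h with 5 ≤ h ≤ 11, h ≡ 1 (mod 2), 14-h ≡ 1 (mod 2):
h=5: C(14,5)·C(5,0)·C(9,3) = 2002·1·84 = 168168
h=7: C(14,7)·C(7,1)·C(7,2) = 3432·7·21 = 504504
h=9: C(14,9)·C(9,2)·C(5,1) = 2002·36·5 = 360360
h=11: C(14,11)·C(11,3)·C(3,0) = 364·165·1 = 60060
Total favorable: 1093092
Total paths: 4^14 = 268435456
P = 1093092/268435456 = 273273/67108864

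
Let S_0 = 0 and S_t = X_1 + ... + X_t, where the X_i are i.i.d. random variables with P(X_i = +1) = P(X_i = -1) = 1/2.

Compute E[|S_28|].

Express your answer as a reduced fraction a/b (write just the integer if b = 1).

S_28 takes values m ≡ 0 (mod 2) with |m| ≤ 28; P(S_28=m) = C(28,(28+m)/2)/2^28.
Total paths: 2^28 = 268435456
Distribution: P(S=-28)=1/268435456, P(S=-26)=28/268435456, P(S=-24)=378/268435456, P(S=-22)=3276/268435456, P(S=-20)=20475/268435456, P(S=-18)=98280/268435456, P(S=-16)=376740/268435456, P(S=-14)=1184040/268435456, P(S=-12)=3108105/268435456, P(S=-10)=6906900/268435456, P(S=-8)=13123110/268435456, P(S=-6)=21474180/268435456, P(S=-4)=30421755/268435456, P(S=-2)=37442160/268435456, P(S=0)=40116600/268435456, P(S=2)=37442160/268435456, P(S=4)=30421755/268435456, P(S=6)=21474180/268435456, P(S=8)=13123110/268435456, P(S=10)=6906900/268435456, P(S=12)=3108105/268435456, P(S=14)=1184040/268435456, P(S=16)=376740/268435456, P(S=18)=98280/268435456, P(S=20)=20475/268435456, P(S=22)=3276/268435456, P(S=24)=378/268435456, P(S=26)=28/268435456, P(S=28)=1/268435456
E[|S_28|] = Σ_m |m|·P(S_28=m) = 1123264800/268435456 = 35102025/8388608

Answer: 35102025/8388608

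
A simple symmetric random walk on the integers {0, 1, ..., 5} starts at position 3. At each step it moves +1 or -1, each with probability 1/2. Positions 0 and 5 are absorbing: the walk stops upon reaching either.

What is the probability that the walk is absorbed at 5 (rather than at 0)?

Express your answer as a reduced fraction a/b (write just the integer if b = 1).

Symmetric walk (p = 1/2): the harmonic-function argument gives P(hit 5 before 0 | start at 3) = a/N.
P = 3/5 = 3/5

Answer: 3/5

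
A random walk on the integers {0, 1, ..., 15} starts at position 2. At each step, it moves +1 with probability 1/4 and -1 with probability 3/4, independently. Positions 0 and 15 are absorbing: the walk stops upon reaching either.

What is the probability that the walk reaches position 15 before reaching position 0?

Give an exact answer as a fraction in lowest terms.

Biased walk: p = 1/4, q = 3/4, r = q/p = 3
Gambler's ruin: P(hit 15 before 0 | start at 2) = (1 - r^a)/(1 - r^N)
r^2 = 9; r^15 = 14348907
P = (1 - 9) / (1 - 14348907) = -8 / -14348906 = 4/7174453

Answer: 4/7174453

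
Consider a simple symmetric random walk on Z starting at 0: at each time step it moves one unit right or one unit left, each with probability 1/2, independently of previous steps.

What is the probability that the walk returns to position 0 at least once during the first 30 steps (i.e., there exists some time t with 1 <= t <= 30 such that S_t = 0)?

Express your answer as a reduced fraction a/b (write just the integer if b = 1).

Count via complement. Let g(t,s) = #length-t paths at position s with S_1..S_t all ≠ 0.
g(t,s) = g(t-1,s-1) + g(t-1,s+1) for s ≠ 0; g(t,0) = 0.
t=0: g(0,0)=1
t=1: g(1,-1)=1 g(1,1)=1
t=2: g(2,-2)=1 g(2,2)=1
t=3: g(3,-3)=1 g(3,-1)=1 g(3,1)=1 g(3,3)=1
t=4: g(4,-4)=1 g(4,-2)=2 g(4,2)=2 g(4,4)=1
t=5: g(5,-5)=1 g(5,-3)=3 g(5,-1)=2 g(5,1)=2 g(5,3)=3 g(5,5)=1
t=6: g(6,-6)=1 g(6,-4)=4 g(6,-2)=5 g(6,2)=5 g(6,4)=4 g(6,6)=1
t=7: g(7,-7)=1 g(7,-5)=5 g(7,-3)=9 g(7,-1)=5 g(7,1)=5 g(7,3)=9 g(7,5)=5 g(7,7)=1
t=8: g(8,-8)=1 g(8,-6)=6 g(8,-4)=14 g(8,-2)=14 g(8,2)=14 g(8,4)=14 g(8,6)=6 g(8,8)=1
t=9: g(9,-9)=1 g(9,-7)=7 g(9,-5)=20 g(9,-3)=28 g(9,-1)=14 g(9,1)=14 g(9,3)=28 g(9,5)=20 g(9,7)=7 g(9,9)=1
t=10: g(10,-10)=1 g(10,-8)=8 g(10,-6)=27 g(10,-4)=48 g(10,-2)=42 g(10,2)=42 g(10,4)=48 g(10,6)=27 g(10,8)=8 g(10,10)=1
t=11: g(11,-11)=1 g(11,-9)=9 g(11,-7)=35 g(11,-5)=75 g(11,-3)=90 g(11,-1)=42 g(11,1)=42 g(11,3)=90 g(11,5)=75 g(11,7)=35 g(11,9)=9 g(11,11)=1
t=12: g(12,-12)=1 g(12,-10)=10 g(12,-8)=44 g(12,-6)=110 g(12,-4)=165 g(12,-2)=132 g(12,2)=132 g(12,4)=165 g(12,6)=110 g(12,8)=44 g(12,10)=10 g(12,12)=1
t=13: g(13,-13)=1 g(13,-11)=11 g(13,-9)=54 g(13,-7)=154 g(13,-5)=275 g(13,-3)=297 g(13,-1)=132 g(13,1)=132 g(13,3)=297 g(13,5)=275 g(13,7)=154 g(13,9)=54 g(13,11)=11 g(13,13)=1
t=14: g(14,-14)=1 g(14,-12)=12 g(14,-10)=65 g(14,-8)=208 g(14,-6)=429 g(14,-4)=572 g(14,-2)=429 g(14,2)=429 g(14,4)=572 g(14,6)=429 g(14,8)=208 g(14,10)=65 g(14,12)=12 g(14,14)=1
t=15: g(15,-15)=1 g(15,-13)=13 g(15,-11)=77 g(15,-9)=273 g(15,-7)=637 g(15,-5)=1001 g(15,-3)=1001 g(15,-1)=429 g(15,1)=429 g(15,3)=1001 g(15,5)=1001 g(15,7)=637 g(15,9)=273 g(15,11)=77 g(15,13)=13 g(15,15)=1
t=16: g(16,-16)=1 g(16,-14)=14 g(16,-12)=90 g(16,-10)=350 g(16,-8)=910 g(16,-6)=1638 g(16,-4)=2002 g(16,-2)=1430 g(16,2)=1430 g(16,4)=2002 g(16,6)=1638 g(16,8)=910 g(16,10)=350 g(16,12)=90 g(16,14)=14 g(16,16)=1
t=17: g(17,-17)=1 g(17,-15)=15 g(17,-13)=104 g(17,-11)=440 g(17,-9)=1260 g(17,-7)=2548 g(17,-5)=3640 g(17,-3)=3432 g(17,-1)=1430 g(17,1)=1430 g(17,3)=3432 g(17,5)=3640 g(17,7)=2548 g(17,9)=1260 g(17,11)=440 g(17,13)=104 g(17,15)=15 g(17,17)=1
t=18: g(18,-18)=1 g(18,-16)=16 g(18,-14)=119 g(18,-12)=544 g(18,-10)=1700 g(18,-8)=3808 g(18,-6)=6188 g(18,-4)=7072 g(18,-2)=4862 g(18,2)=4862 g(18,4)=7072 g(18,6)=6188 g(18,8)=3808 g(18,10)=1700 g(18,12)=544 g(18,14)=119 g(18,16)=16 g(18,18)=1
t=19: g(19,-19)=1 g(19,-17)=17 g(19,-15)=135 g(19,-13)=663 g(19,-11)=2244 g(19,-9)=5508 g(19,-7)=9996 g(19,-5)=13260 g(19,-3)=11934 g(19,-1)=4862 g(19,1)=4862 g(19,3)=11934 g(19,5)=13260 g(19,7)=9996 g(19,9)=5508 g(19,11)=2244 g(19,13)=663 g(19,15)=135 g(19,17)=17 g(19,19)=1
t=20: g(20,-20)=1 g(20,-18)=18 g(20,-16)=152 g(20,-14)=798 g(20,-12)=2907 g(20,-10)=7752 g(20,-8)=15504 g(20,-6)=23256 g(20,-4)=25194 g(20,-2)=16796 g(20,2)=16796 g(20,4)=25194 g(20,6)=23256 g(20,8)=15504 g(20,10)=7752 g(20,12)=2907 g(20,14)=798 g(20,16)=152 g(20,18)=18 g(20,20)=1
t=21: g(21,-21)=1 g(21,-19)=19 g(21,-17)=170 g(21,-15)=950 g(21,-13)=3705 g(21,-11)=10659 g(21,-9)=23256 g(21,-7)=38760 g(21,-5)=48450 g(21,-3)=41990 g(21,-1)=16796 g(21,1)=16796 g(21,3)=41990 g(21,5)=48450 g(21,7)=38760 g(21,9)=23256 g(21,11)=10659 g(21,13)=3705 g(21,15)=950 g(21,17)=170 g(21,19)=19 g(21,21)=1
t=22: g(22,-22)=1 g(22,-20)=20 g(22,-18)=189 g(22,-16)=1120 g(22,-14)=4655 g(22,-12)=14364 g(22,-10)=33915 g(22,-8)=62016 g(22,-6)=87210 g(22,-4)=90440 g(22,-2)=58786 g(22,2)=58786 g(22,4)=90440 g(22,6)=87210 g(22,8)=62016 g(22,10)=33915 g(22,12)=14364 g(22,14)=4655 g(22,16)=1120 g(22,18)=189 g(22,20)=20 g(22,22)=1
t=23: g(23,-23)=1 g(23,-21)=21 g(23,-19)=209 g(23,-17)=1309 g(23,-15)=5775 g(23,-13)=19019 g(23,-11)=48279 g(23,-9)=95931 g(23,-7)=149226 g(23,-5)=177650 g(23,-3)=149226 g(23,-1)=58786 g(23,1)=58786 g(23,3)=149226 g(23,5)=177650 g(23,7)=149226 g(23,9)=95931 g(23,11)=48279 g(23,13)=19019 g(23,15)=5775 g(23,17)=1309 g(23,19)=209 g(23,21)=21 g(23,23)=1
t=24: g(24,-24)=1 g(24,-22)=22 g(24,-20)=230 g(24,-18)=1518 g(24,-16)=7084 g(24,-14)=24794 g(24,-12)=67298 g(24,-10)=144210 g(24,-8)=245157 g(24,-6)=326876 g(24,-4)=326876 g(24,-2)=208012 g(24,2)=208012 g(24,4)=326876 g(24,6)=326876 g(24,8)=245157 g(24,10)=144210 g(24,12)=67298 g(24,14)=24794 g(24,16)=7084 g(24,18)=1518 g(24,20)=230 g(24,22)=22 g(24,24)=1
t=25: g(25,-25)=1 g(25,-23)=23 g(25,-21)=252 g(25,-19)=1748 g(25,-17)=8602 g(25,-15)=31878 g(25,-13)=92092 g(25,-11)=211508 g(25,-9)=389367 g(25,-7)=572033 g(25,-5)=653752 g(25,-3)=534888 g(25,-1)=208012 g(25,1)=208012 g(25,3)=534888 g(25,5)=653752 g(25,7)=572033 g(25,9)=389367 g(25,11)=211508 g(25,13)=92092 g(25,15)=31878 g(25,17)=8602 g(25,19)=1748 g(25,21)=252 g(25,23)=23 g(25,25)=1
t=26: g(26,-26)=1 g(26,-24)=24 g(26,-22)=275 g(26,-20)=2000 g(26,-18)=10350 g(26,-16)=40480 g(26,-14)=123970 g(26,-12)=303600 g(26,-10)=600875 g(26,-8)=961400 g(26,-6)=1225785 g(26,-4)=1188640 g(26,-2)=742900 g(26,2)=742900 g(26,4)=1188640 g(26,6)=1225785 g(26,8)=961400 g(26,10)=600875 g(26,12)=303600 g(26,14)=123970 g(26,16)=40480 g(26,18)=10350 g(26,20)=2000 g(26,22)=275 g(26,24)=24 g(26,26)=1
t=27: g(27,-27)=1 g(27,-25)=25 g(27,-23)=299 g(27,-21)=2275 g(27,-19)=12350 g(27,-17)=50830 g(27,-15)=164450 g(27,-13)=427570 g(27,-11)=904475 g(27,-9)=1562275 g(27,-7)=2187185 g(27,-5)=2414425 g(27,-3)=1931540 g(27,-1)=742900 g(27,1)=742900 g(27,3)=1931540 g(27,5)=2414425 g(27,7)=2187185 g(27,9)=1562275 g(27,11)=904475 g(27,13)=427570 g(27,15)=164450 g(27,17)=50830 g(27,19)=12350 g(27,21)=2275 g(27,23)=299 g(27,25)=25 g(27,27)=1
t=28: g(28,-28)=1 g(28,-26)=26 g(28,-24)=324 g(28,-22)=2574 g(28,-20)=14625 g(28,-18)=63180 g(28,-16)=215280 g(28,-14)=592020 g(28,-12)=1332045 g(28,-10)=2466750 g(28,-8)=3749460 g(28,-6)=4601610 g(28,-4)=4345965 g(28,-2)=2674440 g(28,2)=2674440 g(28,4)=4345965 g(28,6)=4601610 g(28,8)=3749460 g(28,10)=2466750 g(28,12)=1332045 g(28,14)=592020 g(28,16)=215280 g(28,18)=63180 g(28,20)=14625 g(28,22)=2574 g(28,24)=324 g(28,26)=26 g(28,28)=1
t=29: g(29,-29)=1 g(29,-27)=27 g(29,-25)=350 g(29,-23)=2898 g(29,-21)=17199 g(29,-19)=77805 g(29,-17)=278460 g(29,-15)=807300 g(29,-13)=1924065 g(29,-11)=3798795 g(29,-9)=6216210 g(29,-7)=8351070 g(29,-5)=8947575 g(29,-3)=7020405 g(29,-1)=2674440 g(29,1)=2674440 g(29,3)=7020405 g(29,5)=8947575 g(29,7)=8351070 g(29,9)=6216210 g(29,11)=3798795 g(29,13)=1924065 g(29,15)=807300 g(29,17)=278460 g(29,19)=77805 g(29,21)=17199 g(29,23)=2898 g(29,25)=350 g(29,27)=27 g(29,29)=1
t=30: g(30,-30)=1 g(30,-28)=28 g(30,-26)=377 g(30,-24)=3248 g(30,-22)=20097 g(30,-20)=95004 g(30,-18)=356265 g(30,-16)=1085760 g(30,-14)=2731365 g(30,-12)=5722860 g(30,-10)=10015005 g(30,-8)=14567280 g(30,-6)=17298645 g(30,-4)=15967980 g(30,-2)=9694845 g(30,2)=9694845 g(30,4)=15967980 g(30,6)=17298645 g(30,8)=14567280 g(30,10)=10015005 g(30,12)=5722860 g(30,14)=2731365 g(30,16)=1085760 g(30,18)=356265 g(30,20)=95004 g(30,22)=20097 g(30,24)=3248 g(30,26)=377 g(30,28)=28 g(30,30)=1
Paths never hitting 0: Σ_s g(30,s) = 155117520
Paths hitting 0: 2^30 - 155117520 = 918624304
P = 918624304/1073741824 = 57414019/67108864

Answer: 57414019/67108864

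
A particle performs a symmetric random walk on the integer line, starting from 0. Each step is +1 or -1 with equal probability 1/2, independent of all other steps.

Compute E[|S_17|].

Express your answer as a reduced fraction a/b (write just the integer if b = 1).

S_17 takes values m ≡ 1 (mod 2) with |m| ≤ 17; P(S_17=m) = C(17,(17+m)/2)/2^17.
Total paths: 2^17 = 131072
Distribution: P(S=-17)=1/131072, P(S=-15)=17/131072, P(S=-13)=136/131072, P(S=-11)=680/131072, P(S=-9)=2380/131072, P(S=-7)=6188/131072, P(S=-5)=12376/131072, P(S=-3)=19448/131072, P(S=-1)=24310/131072, P(S=1)=24310/131072, P(S=3)=19448/131072, P(S=5)=12376/131072, P(S=7)=6188/131072, P(S=9)=2380/131072, P(S=11)=680/131072, P(S=13)=136/131072, P(S=15)=17/131072, P(S=17)=1/131072
E[|S_17|] = Σ_m |m|·P(S_17=m) = 437580/131072 = 109395/32768

Answer: 109395/32768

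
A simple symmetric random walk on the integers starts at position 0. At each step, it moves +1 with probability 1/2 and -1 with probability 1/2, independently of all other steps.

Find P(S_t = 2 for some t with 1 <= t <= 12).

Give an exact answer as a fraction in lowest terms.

Count via complement. Let g(t,s) = #length-t paths at position s with S_1..S_t all ≠ 2.
g(t,s) = g(t-1,s-1) + g(t-1,s+1) for s ≠ 2; g(t,2) = 0.
t=0: g(0,0)=1
t=1: g(1,-1)=1 g(1,1)=1
t=2: g(2,-2)=1 g(2,0)=2
t=3: g(3,-3)=1 g(3,-1)=3 g(3,1)=2
t=4: g(4,-4)=1 g(4,-2)=4 g(4,0)=5
t=5: g(5,-5)=1 g(5,-3)=5 g(5,-1)=9 g(5,1)=5
t=6: g(6,-6)=1 g(6,-4)=6 g(6,-2)=14 g(6,0)=14
t=7: g(7,-7)=1 g(7,-5)=7 g(7,-3)=20 g(7,-1)=28 g(7,1)=14
t=8: g(8,-8)=1 g(8,-6)=8 g(8,-4)=27 g(8,-2)=48 g(8,0)=42
t=9: g(9,-9)=1 g(9,-7)=9 g(9,-5)=35 g(9,-3)=75 g(9,-1)=90 g(9,1)=42
t=10: g(10,-10)=1 g(10,-8)=10 g(10,-6)=44 g(10,-4)=110 g(10,-2)=165 g(10,0)=132
t=11: g(11,-11)=1 g(11,-9)=11 g(11,-7)=54 g(11,-5)=154 g(11,-3)=275 g(11,-1)=297 g(11,1)=132
t=12: g(12,-12)=1 g(12,-10)=12 g(12,-8)=65 g(12,-6)=208 g(12,-4)=429 g(12,-2)=572 g(12,0)=429
Paths never hitting 2: Σ_s g(12,s) = 1716
Paths hitting 2: 2^12 - 1716 = 2380
P = 2380/4096 = 595/1024

Answer: 595/1024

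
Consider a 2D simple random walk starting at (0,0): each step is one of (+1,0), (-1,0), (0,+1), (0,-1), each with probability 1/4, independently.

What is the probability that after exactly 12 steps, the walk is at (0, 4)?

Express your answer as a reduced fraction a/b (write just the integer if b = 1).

Answer: 245025/16777216

Derivation:
Let h be the number of horizontal steps (so 12-h are vertical). To end at (0,4) need (h+0)/2 right-steps and ((12-h)+4)/2 up-steps.
Sum over h with 0 ≤ h ≤ 8, h ≡ 0 (mod 2), 12-h ≡ 0 (mod 2):
h=0: C(12,0)·C(0,0)·C(12,8) = 1·1·495 = 495
h=2: C(12,2)·C(2,1)·C(10,7) = 66·2·120 = 15840
h=4: C(12,4)·C(4,2)·C(8,6) = 495·6·28 = 83160
h=6: C(12,6)·C(6,3)·C(6,5) = 924·20·6 = 110880
h=8: C(12,8)·C(8,4)·C(4,4) = 495·70·1 = 34650
Total favorable: 245025
Total paths: 4^12 = 16777216
P = 245025/16777216 = 245025/16777216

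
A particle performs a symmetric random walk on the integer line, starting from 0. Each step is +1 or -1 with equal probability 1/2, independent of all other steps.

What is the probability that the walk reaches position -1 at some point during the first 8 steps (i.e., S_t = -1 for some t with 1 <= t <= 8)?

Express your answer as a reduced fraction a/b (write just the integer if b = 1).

Answer: 93/128

Derivation:
Count via complement. Let g(t,s) = #length-t paths at position s with S_1..S_t all ≠ -1.
g(t,s) = g(t-1,s-1) + g(t-1,s+1) for s ≠ -1; g(t,-1) = 0.
t=0: g(0,0)=1
t=1: g(1,1)=1
t=2: g(2,0)=1 g(2,2)=1
t=3: g(3,1)=2 g(3,3)=1
t=4: g(4,0)=2 g(4,2)=3 g(4,4)=1
t=5: g(5,1)=5 g(5,3)=4 g(5,5)=1
t=6: g(6,0)=5 g(6,2)=9 g(6,4)=5 g(6,6)=1
t=7: g(7,1)=14 g(7,3)=14 g(7,5)=6 g(7,7)=1
t=8: g(8,0)=14 g(8,2)=28 g(8,4)=20 g(8,6)=7 g(8,8)=1
Paths never hitting -1: Σ_s g(8,s) = 70
Paths hitting -1: 2^8 - 70 = 186
P = 186/256 = 93/128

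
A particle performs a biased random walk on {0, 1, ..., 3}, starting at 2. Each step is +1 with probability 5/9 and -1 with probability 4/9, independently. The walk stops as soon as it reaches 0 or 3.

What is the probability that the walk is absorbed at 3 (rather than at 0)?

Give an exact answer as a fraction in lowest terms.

Biased walk: p = 5/9, q = 4/9, r = q/p = 4/5
Gambler's ruin: P(hit 3 before 0 | start at 2) = (1 - r^a)/(1 - r^N)
r^2 = 16/25; r^3 = 64/125
P = (1 - 16/25) / (1 - 64/125) = 9/25 / 61/125 = 45/61

Answer: 45/61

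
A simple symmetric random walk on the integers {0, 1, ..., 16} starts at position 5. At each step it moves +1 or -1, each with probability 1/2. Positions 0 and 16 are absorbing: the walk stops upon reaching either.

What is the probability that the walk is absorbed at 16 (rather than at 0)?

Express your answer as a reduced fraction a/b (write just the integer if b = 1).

Answer: 5/16

Derivation:
Symmetric walk (p = 1/2): the harmonic-function argument gives P(hit 16 before 0 | start at 5) = a/N.
P = 5/16 = 5/16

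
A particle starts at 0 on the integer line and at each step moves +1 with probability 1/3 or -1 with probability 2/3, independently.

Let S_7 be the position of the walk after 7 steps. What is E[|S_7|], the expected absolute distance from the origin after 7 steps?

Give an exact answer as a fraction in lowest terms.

Answer: 2107/729

Derivation:
S_7 takes values m ≡ 1 (mod 2) with |m| ≤ 7; P(S_7=m) = C(7,(7+m)/2) · (1/3)^((7+m)/2) · (2/3)^((7-m)/2).
Distribution: P(S=-7)=128/2187, P(S=-5)=448/2187, P(S=-3)=224/729, P(S=-1)=560/2187, P(S=1)=280/2187, P(S=3)=28/729, P(S=5)=14/2187, P(S=7)=1/2187
E[|S_7|] = Σ_m |m|·P(S_7=m) = 2107/729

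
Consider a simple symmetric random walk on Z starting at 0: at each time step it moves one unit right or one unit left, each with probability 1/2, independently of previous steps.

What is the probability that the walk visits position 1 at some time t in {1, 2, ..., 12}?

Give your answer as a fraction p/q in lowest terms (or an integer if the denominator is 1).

Answer: 793/1024

Derivation:
Count via complement. Let g(t,s) = #length-t paths at position s with S_1..S_t all ≠ 1.
g(t,s) = g(t-1,s-1) + g(t-1,s+1) for s ≠ 1; g(t,1) = 0.
t=0: g(0,0)=1
t=1: g(1,-1)=1
t=2: g(2,-2)=1 g(2,0)=1
t=3: g(3,-3)=1 g(3,-1)=2
t=4: g(4,-4)=1 g(4,-2)=3 g(4,0)=2
t=5: g(5,-5)=1 g(5,-3)=4 g(5,-1)=5
t=6: g(6,-6)=1 g(6,-4)=5 g(6,-2)=9 g(6,0)=5
t=7: g(7,-7)=1 g(7,-5)=6 g(7,-3)=14 g(7,-1)=14
t=8: g(8,-8)=1 g(8,-6)=7 g(8,-4)=20 g(8,-2)=28 g(8,0)=14
t=9: g(9,-9)=1 g(9,-7)=8 g(9,-5)=27 g(9,-3)=48 g(9,-1)=42
t=10: g(10,-10)=1 g(10,-8)=9 g(10,-6)=35 g(10,-4)=75 g(10,-2)=90 g(10,0)=42
t=11: g(11,-11)=1 g(11,-9)=10 g(11,-7)=44 g(11,-5)=110 g(11,-3)=165 g(11,-1)=132
t=12: g(12,-12)=1 g(12,-10)=11 g(12,-8)=54 g(12,-6)=154 g(12,-4)=275 g(12,-2)=297 g(12,0)=132
Paths never hitting 1: Σ_s g(12,s) = 924
Paths hitting 1: 2^12 - 924 = 3172
P = 3172/4096 = 793/1024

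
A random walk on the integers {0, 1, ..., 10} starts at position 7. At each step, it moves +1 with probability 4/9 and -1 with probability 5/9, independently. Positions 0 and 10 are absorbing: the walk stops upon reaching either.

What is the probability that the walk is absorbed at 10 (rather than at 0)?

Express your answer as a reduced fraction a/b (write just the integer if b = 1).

Biased walk: p = 4/9, q = 5/9, r = q/p = 5/4
Gambler's ruin: P(hit 10 before 0 | start at 7) = (1 - r^a)/(1 - r^N)
r^7 = 78125/16384; r^10 = 9765625/1048576
P = (1 - 78125/16384) / (1 - 9765625/1048576) = -61741/16384 / -8717049/1048576 = 3951424/8717049

Answer: 3951424/8717049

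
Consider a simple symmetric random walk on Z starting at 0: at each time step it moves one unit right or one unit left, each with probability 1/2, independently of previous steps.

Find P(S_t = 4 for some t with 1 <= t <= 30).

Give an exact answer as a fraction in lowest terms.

Answer: 15875597/33554432

Derivation:
Count via complement. Let g(t,s) = #length-t paths at position s with S_1..S_t all ≠ 4.
g(t,s) = g(t-1,s-1) + g(t-1,s+1) for s ≠ 4; g(t,4) = 0.
t=0: g(0,0)=1
t=1: g(1,-1)=1 g(1,1)=1
t=2: g(2,-2)=1 g(2,0)=2 g(2,2)=1
t=3: g(3,-3)=1 g(3,-1)=3 g(3,1)=3 g(3,3)=1
t=4: g(4,-4)=1 g(4,-2)=4 g(4,0)=6 g(4,2)=4
t=5: g(5,-5)=1 g(5,-3)=5 g(5,-1)=10 g(5,1)=10 g(5,3)=4
t=6: g(6,-6)=1 g(6,-4)=6 g(6,-2)=15 g(6,0)=20 g(6,2)=14
t=7: g(7,-7)=1 g(7,-5)=7 g(7,-3)=21 g(7,-1)=35 g(7,1)=34 g(7,3)=14
t=8: g(8,-8)=1 g(8,-6)=8 g(8,-4)=28 g(8,-2)=56 g(8,0)=69 g(8,2)=48
t=9: g(9,-9)=1 g(9,-7)=9 g(9,-5)=36 g(9,-3)=84 g(9,-1)=125 g(9,1)=117 g(9,3)=48
t=10: g(10,-10)=1 g(10,-8)=10 g(10,-6)=45 g(10,-4)=120 g(10,-2)=209 g(10,0)=242 g(10,2)=165
t=11: g(11,-11)=1 g(11,-9)=11 g(11,-7)=55 g(11,-5)=165 g(11,-3)=329 g(11,-1)=451 g(11,1)=407 g(11,3)=165
t=12: g(12,-12)=1 g(12,-10)=12 g(12,-8)=66 g(12,-6)=220 g(12,-4)=494 g(12,-2)=780 g(12,0)=858 g(12,2)=572
t=13: g(13,-13)=1 g(13,-11)=13 g(13,-9)=78 g(13,-7)=286 g(13,-5)=714 g(13,-3)=1274 g(13,-1)=1638 g(13,1)=1430 g(13,3)=572
t=14: g(14,-14)=1 g(14,-12)=14 g(14,-10)=91 g(14,-8)=364 g(14,-6)=1000 g(14,-4)=1988 g(14,-2)=2912 g(14,0)=3068 g(14,2)=2002
t=15: g(15,-15)=1 g(15,-13)=15 g(15,-11)=105 g(15,-9)=455 g(15,-7)=1364 g(15,-5)=2988 g(15,-3)=4900 g(15,-1)=5980 g(15,1)=5070 g(15,3)=2002
t=16: g(16,-16)=1 g(16,-14)=16 g(16,-12)=120 g(16,-10)=560 g(16,-8)=1819 g(16,-6)=4352 g(16,-4)=7888 g(16,-2)=10880 g(16,0)=11050 g(16,2)=7072
t=17: g(17,-17)=1 g(17,-15)=17 g(17,-13)=136 g(17,-11)=680 g(17,-9)=2379 g(17,-7)=6171 g(17,-5)=12240 g(17,-3)=18768 g(17,-1)=21930 g(17,1)=18122 g(17,3)=7072
t=18: g(18,-18)=1 g(18,-16)=18 g(18,-14)=153 g(18,-12)=816 g(18,-10)=3059 g(18,-8)=8550 g(18,-6)=18411 g(18,-4)=31008 g(18,-2)=40698 g(18,0)=40052 g(18,2)=25194
t=19: g(19,-19)=1 g(19,-17)=19 g(19,-15)=171 g(19,-13)=969 g(19,-11)=3875 g(19,-9)=11609 g(19,-7)=26961 g(19,-5)=49419 g(19,-3)=71706 g(19,-1)=80750 g(19,1)=65246 g(19,3)=25194
t=20: g(20,-20)=1 g(20,-18)=20 g(20,-16)=190 g(20,-14)=1140 g(20,-12)=4844 g(20,-10)=15484 g(20,-8)=38570 g(20,-6)=76380 g(20,-4)=121125 g(20,-2)=152456 g(20,0)=145996 g(20,2)=90440
t=21: g(21,-21)=1 g(21,-19)=21 g(21,-17)=210 g(21,-15)=1330 g(21,-13)=5984 g(21,-11)=20328 g(21,-9)=54054 g(21,-7)=114950 g(21,-5)=197505 g(21,-3)=273581 g(21,-1)=298452 g(21,1)=236436 g(21,3)=90440
t=22: g(22,-22)=1 g(22,-20)=22 g(22,-18)=231 g(22,-16)=1540 g(22,-14)=7314 g(22,-12)=26312 g(22,-10)=74382 g(22,-8)=169004 g(22,-6)=312455 g(22,-4)=471086 g(22,-2)=572033 g(22,0)=534888 g(22,2)=326876
t=23: g(23,-23)=1 g(23,-21)=23 g(23,-19)=253 g(23,-17)=1771 g(23,-15)=8854 g(23,-13)=33626 g(23,-11)=100694 g(23,-9)=243386 g(23,-7)=481459 g(23,-5)=783541 g(23,-3)=1043119 g(23,-1)=1106921 g(23,1)=861764 g(23,3)=326876
t=24: g(24,-24)=1 g(24,-22)=24 g(24,-20)=276 g(24,-18)=2024 g(24,-16)=10625 g(24,-14)=42480 g(24,-12)=134320 g(24,-10)=344080 g(24,-8)=724845 g(24,-6)=1265000 g(24,-4)=1826660 g(24,-2)=2150040 g(24,0)=1968685 g(24,2)=1188640
t=25: g(25,-25)=1 g(25,-23)=25 g(25,-21)=300 g(25,-19)=2300 g(25,-17)=12649 g(25,-15)=53105 g(25,-13)=176800 g(25,-11)=478400 g(25,-9)=1068925 g(25,-7)=1989845 g(25,-5)=3091660 g(25,-3)=3976700 g(25,-1)=4118725 g(25,1)=3157325 g(25,3)=1188640
t=26: g(26,-26)=1 g(26,-24)=26 g(26,-22)=325 g(26,-20)=2600 g(26,-18)=14949 g(26,-16)=65754 g(26,-14)=229905 g(26,-12)=655200 g(26,-10)=1547325 g(26,-8)=3058770 g(26,-6)=5081505 g(26,-4)=7068360 g(26,-2)=8095425 g(26,0)=7276050 g(26,2)=4345965
t=27: g(27,-27)=1 g(27,-25)=27 g(27,-23)=351 g(27,-21)=2925 g(27,-19)=17549 g(27,-17)=80703 g(27,-15)=295659 g(27,-13)=885105 g(27,-11)=2202525 g(27,-9)=4606095 g(27,-7)=8140275 g(27,-5)=12149865 g(27,-3)=15163785 g(27,-1)=15371475 g(27,1)=11622015 g(27,3)=4345965
t=28: g(28,-28)=1 g(28,-26)=28 g(28,-24)=378 g(28,-22)=3276 g(28,-20)=20474 g(28,-18)=98252 g(28,-16)=376362 g(28,-14)=1180764 g(28,-12)=3087630 g(28,-10)=6808620 g(28,-8)=12746370 g(28,-6)=20290140 g(28,-4)=27313650 g(28,-2)=30535260 g(28,0)=26993490 g(28,2)=15967980
t=29: g(29,-29)=1 g(29,-27)=29 g(29,-25)=406 g(29,-23)=3654 g(29,-21)=23750 g(29,-19)=118726 g(29,-17)=474614 g(29,-15)=1557126 g(29,-13)=4268394 g(29,-11)=9896250 g(29,-9)=19554990 g(29,-7)=33036510 g(29,-5)=47603790 g(29,-3)=57848910 g(29,-1)=57528750 g(29,1)=42961470 g(29,3)=15967980
t=30: g(30,-30)=1 g(30,-28)=30 g(30,-26)=435 g(30,-24)=4060 g(30,-22)=27404 g(30,-20)=142476 g(30,-18)=593340 g(30,-16)=2031740 g(30,-14)=5825520 g(30,-12)=14164644 g(30,-10)=29451240 g(30,-8)=52591500 g(30,-6)=80640300 g(30,-4)=105452700 g(30,-2)=115377660 g(30,0)=100490220 g(30,2)=58929450
Paths never hitting 4: Σ_s g(30,s) = 565722720
Paths hitting 4: 2^30 - 565722720 = 508019104
P = 508019104/1073741824 = 15875597/33554432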